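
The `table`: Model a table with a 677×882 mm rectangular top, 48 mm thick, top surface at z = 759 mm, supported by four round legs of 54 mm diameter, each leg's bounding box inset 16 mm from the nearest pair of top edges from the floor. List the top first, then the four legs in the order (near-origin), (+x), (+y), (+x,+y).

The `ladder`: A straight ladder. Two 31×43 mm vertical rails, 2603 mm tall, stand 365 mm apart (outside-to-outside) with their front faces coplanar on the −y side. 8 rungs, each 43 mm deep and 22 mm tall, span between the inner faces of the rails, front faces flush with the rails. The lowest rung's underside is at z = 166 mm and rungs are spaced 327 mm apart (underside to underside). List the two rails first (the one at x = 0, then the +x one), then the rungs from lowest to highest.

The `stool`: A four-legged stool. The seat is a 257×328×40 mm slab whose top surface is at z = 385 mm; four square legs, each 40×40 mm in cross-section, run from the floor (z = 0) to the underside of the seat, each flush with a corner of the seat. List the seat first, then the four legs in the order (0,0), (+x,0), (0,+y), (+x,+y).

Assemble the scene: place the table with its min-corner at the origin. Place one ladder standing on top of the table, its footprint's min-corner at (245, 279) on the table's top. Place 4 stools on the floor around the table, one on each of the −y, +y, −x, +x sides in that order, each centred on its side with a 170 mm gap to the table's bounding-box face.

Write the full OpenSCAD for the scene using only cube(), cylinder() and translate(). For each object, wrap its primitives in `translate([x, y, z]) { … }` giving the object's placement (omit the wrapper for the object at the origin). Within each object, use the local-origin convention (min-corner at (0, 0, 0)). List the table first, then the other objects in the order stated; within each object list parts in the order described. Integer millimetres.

translate([0, 0, 711]) cube([677, 882, 48]);
translate([43, 43, 0]) cylinder(h = 711, r = 27);
translate([634, 43, 0]) cylinder(h = 711, r = 27);
translate([43, 839, 0]) cylinder(h = 711, r = 27);
translate([634, 839, 0]) cylinder(h = 711, r = 27);
translate([245, 279, 759]) {
  cube([31, 43, 2603]);
  translate([334, 0, 0]) cube([31, 43, 2603]);
  translate([31, 0, 166]) cube([303, 43, 22]);
  translate([31, 0, 493]) cube([303, 43, 22]);
  translate([31, 0, 820]) cube([303, 43, 22]);
  translate([31, 0, 1147]) cube([303, 43, 22]);
  translate([31, 0, 1474]) cube([303, 43, 22]);
  translate([31, 0, 1801]) cube([303, 43, 22]);
  translate([31, 0, 2128]) cube([303, 43, 22]);
  translate([31, 0, 2455]) cube([303, 43, 22]);
}
translate([210, -498, 0]) {
  translate([0, 0, 345]) cube([257, 328, 40]);
  cube([40, 40, 345]);
  translate([217, 0, 0]) cube([40, 40, 345]);
  translate([0, 288, 0]) cube([40, 40, 345]);
  translate([217, 288, 0]) cube([40, 40, 345]);
}
translate([210, 1052, 0]) {
  translate([0, 0, 345]) cube([257, 328, 40]);
  cube([40, 40, 345]);
  translate([217, 0, 0]) cube([40, 40, 345]);
  translate([0, 288, 0]) cube([40, 40, 345]);
  translate([217, 288, 0]) cube([40, 40, 345]);
}
translate([-427, 277, 0]) {
  translate([0, 0, 345]) cube([257, 328, 40]);
  cube([40, 40, 345]);
  translate([217, 0, 0]) cube([40, 40, 345]);
  translate([0, 288, 0]) cube([40, 40, 345]);
  translate([217, 288, 0]) cube([40, 40, 345]);
}
translate([847, 277, 0]) {
  translate([0, 0, 345]) cube([257, 328, 40]);
  cube([40, 40, 345]);
  translate([217, 0, 0]) cube([40, 40, 345]);
  translate([0, 288, 0]) cube([40, 40, 345]);
  translate([217, 288, 0]) cube([40, 40, 345]);
}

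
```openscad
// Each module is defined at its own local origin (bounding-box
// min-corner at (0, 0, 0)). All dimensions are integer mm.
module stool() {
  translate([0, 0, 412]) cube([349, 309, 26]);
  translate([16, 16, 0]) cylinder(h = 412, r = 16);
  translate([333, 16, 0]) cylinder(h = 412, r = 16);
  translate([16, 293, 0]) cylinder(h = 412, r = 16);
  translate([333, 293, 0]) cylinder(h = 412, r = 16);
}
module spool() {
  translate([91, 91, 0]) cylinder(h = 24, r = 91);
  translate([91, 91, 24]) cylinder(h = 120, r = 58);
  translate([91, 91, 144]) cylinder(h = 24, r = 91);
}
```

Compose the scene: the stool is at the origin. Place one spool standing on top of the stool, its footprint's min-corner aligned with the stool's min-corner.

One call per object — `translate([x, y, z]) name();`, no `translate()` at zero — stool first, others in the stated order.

stool();
translate([0, 0, 438]) spool();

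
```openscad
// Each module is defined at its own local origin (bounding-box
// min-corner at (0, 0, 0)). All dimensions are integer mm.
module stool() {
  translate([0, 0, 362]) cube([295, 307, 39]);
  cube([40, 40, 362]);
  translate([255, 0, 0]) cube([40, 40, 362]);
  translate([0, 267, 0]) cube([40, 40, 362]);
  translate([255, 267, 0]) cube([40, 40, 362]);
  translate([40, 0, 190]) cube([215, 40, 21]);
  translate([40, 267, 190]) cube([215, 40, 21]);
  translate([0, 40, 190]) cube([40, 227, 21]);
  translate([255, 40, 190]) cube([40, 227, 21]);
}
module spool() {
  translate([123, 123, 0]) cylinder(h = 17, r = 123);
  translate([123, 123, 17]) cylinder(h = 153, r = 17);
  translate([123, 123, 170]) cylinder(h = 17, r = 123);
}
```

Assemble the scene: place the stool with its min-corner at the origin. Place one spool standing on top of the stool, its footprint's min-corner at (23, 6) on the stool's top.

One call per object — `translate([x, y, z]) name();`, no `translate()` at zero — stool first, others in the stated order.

stool();
translate([23, 6, 401]) spool();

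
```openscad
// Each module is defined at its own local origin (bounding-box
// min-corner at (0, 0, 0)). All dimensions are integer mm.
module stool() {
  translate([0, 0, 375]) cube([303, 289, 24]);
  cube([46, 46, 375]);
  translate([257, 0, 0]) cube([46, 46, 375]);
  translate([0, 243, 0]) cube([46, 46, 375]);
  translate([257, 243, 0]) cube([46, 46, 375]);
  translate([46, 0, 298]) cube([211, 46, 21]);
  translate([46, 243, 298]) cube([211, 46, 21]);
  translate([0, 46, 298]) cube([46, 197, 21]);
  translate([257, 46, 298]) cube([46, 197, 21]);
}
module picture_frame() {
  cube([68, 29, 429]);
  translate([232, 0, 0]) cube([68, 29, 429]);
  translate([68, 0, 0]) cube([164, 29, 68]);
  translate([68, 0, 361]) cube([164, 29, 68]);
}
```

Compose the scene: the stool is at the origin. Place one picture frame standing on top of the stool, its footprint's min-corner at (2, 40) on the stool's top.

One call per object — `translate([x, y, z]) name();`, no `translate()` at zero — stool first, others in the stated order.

stool();
translate([2, 40, 399]) picture_frame();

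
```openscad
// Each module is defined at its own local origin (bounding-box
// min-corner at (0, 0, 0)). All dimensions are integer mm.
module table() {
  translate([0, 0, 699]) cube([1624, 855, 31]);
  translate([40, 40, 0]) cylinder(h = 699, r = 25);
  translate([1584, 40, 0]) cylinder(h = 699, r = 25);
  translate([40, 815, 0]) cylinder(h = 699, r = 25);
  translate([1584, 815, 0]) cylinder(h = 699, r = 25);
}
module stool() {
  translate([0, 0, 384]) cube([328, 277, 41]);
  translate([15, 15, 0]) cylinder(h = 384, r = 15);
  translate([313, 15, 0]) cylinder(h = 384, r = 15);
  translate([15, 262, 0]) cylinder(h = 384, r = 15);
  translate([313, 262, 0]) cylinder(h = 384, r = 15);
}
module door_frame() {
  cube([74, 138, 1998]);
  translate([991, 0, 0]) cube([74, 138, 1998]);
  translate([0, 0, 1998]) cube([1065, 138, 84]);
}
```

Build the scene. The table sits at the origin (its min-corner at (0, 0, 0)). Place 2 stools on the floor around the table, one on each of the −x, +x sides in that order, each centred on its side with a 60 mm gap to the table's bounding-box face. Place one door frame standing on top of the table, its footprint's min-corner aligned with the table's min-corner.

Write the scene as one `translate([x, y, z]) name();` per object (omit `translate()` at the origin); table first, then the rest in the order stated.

table();
translate([-388, 289, 0]) stool();
translate([1684, 289, 0]) stool();
translate([0, 0, 730]) door_frame();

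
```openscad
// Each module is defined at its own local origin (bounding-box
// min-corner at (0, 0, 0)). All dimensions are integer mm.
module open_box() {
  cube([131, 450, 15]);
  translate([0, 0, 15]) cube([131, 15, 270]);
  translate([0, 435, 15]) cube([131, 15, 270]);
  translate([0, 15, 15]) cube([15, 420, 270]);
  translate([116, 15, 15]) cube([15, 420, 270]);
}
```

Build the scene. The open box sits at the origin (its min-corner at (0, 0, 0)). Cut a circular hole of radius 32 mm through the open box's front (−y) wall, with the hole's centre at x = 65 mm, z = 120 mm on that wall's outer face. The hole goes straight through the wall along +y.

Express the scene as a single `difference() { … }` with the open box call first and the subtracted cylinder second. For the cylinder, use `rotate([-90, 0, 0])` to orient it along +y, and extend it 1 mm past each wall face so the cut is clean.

difference() {
  open_box();
  translate([65, -1, 120]) rotate([-90, 0, 0]) cylinder(h = 17, r = 32);
}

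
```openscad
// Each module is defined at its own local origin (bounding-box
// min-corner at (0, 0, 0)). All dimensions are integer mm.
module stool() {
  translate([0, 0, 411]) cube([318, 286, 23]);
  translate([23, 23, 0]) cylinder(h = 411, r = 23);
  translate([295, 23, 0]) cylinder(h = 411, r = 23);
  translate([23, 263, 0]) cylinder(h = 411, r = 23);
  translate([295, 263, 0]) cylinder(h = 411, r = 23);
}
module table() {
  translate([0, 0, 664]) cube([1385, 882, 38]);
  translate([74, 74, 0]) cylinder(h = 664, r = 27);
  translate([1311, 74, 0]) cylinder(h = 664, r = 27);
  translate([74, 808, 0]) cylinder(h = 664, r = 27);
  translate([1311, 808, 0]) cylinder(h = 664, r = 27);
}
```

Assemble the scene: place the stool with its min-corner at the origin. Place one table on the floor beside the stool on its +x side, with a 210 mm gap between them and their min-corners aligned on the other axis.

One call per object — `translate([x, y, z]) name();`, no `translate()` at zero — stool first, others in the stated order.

stool();
translate([528, 0, 0]) table();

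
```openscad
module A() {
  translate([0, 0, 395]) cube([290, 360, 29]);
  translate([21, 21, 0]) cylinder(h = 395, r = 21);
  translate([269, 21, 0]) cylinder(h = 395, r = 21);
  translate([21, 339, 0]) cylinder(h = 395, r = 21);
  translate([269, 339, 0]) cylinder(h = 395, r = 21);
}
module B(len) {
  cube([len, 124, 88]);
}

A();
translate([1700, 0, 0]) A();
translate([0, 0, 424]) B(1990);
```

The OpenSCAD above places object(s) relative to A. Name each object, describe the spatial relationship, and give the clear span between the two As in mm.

Second stool starts at x = 1700; first ends at x = 290; clear span = 1700 − 290 = 1410 mm.

A is a stool. B is a beam. A beam spans the tops of two stools. The clear span between the two stools is 1410 mm.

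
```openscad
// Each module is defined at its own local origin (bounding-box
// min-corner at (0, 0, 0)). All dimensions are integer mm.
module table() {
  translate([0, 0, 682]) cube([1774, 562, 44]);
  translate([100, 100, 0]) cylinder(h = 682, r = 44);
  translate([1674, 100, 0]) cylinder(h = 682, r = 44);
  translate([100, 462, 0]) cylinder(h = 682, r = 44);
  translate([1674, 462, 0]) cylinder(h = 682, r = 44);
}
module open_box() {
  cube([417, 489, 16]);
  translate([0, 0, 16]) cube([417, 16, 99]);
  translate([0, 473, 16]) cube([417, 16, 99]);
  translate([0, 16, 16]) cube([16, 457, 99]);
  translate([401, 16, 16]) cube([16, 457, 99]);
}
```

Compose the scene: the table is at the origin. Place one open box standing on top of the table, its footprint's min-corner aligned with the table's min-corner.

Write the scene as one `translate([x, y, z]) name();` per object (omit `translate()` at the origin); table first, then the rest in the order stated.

table();
translate([0, 0, 726]) open_box();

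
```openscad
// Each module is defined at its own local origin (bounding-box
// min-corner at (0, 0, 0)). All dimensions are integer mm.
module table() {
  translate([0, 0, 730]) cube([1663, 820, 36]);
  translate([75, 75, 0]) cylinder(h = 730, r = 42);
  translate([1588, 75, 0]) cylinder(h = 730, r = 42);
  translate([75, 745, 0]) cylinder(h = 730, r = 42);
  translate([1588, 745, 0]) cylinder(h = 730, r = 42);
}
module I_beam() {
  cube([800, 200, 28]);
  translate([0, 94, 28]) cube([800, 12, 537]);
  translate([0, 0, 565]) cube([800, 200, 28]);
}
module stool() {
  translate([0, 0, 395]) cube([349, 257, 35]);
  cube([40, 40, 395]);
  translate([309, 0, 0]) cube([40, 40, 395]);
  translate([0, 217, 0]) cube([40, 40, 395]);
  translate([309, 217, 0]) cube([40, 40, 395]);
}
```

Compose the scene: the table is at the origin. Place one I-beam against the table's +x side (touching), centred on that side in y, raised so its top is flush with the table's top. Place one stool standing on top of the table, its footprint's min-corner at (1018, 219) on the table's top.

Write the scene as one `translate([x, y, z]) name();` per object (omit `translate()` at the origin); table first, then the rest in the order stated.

table();
translate([1663, 310, 173]) I_beam();
translate([1018, 219, 766]) stool();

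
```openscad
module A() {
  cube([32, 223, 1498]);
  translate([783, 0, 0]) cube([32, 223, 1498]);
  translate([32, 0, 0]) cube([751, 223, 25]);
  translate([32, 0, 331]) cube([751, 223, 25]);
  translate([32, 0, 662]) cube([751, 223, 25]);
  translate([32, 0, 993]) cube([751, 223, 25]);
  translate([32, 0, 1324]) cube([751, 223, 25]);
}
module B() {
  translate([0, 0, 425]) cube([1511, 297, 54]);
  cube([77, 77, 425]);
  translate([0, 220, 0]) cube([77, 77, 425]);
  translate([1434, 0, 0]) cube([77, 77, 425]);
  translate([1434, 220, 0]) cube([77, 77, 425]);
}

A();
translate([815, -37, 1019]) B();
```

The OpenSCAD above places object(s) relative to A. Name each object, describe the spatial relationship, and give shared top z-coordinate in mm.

A is a bookshelf. B is a bench. The bench is beside the bookshelf with their tops flush at z = 1498. The shared top z-coordinate is 1498 mm.

Both tops at z = 1498 mm.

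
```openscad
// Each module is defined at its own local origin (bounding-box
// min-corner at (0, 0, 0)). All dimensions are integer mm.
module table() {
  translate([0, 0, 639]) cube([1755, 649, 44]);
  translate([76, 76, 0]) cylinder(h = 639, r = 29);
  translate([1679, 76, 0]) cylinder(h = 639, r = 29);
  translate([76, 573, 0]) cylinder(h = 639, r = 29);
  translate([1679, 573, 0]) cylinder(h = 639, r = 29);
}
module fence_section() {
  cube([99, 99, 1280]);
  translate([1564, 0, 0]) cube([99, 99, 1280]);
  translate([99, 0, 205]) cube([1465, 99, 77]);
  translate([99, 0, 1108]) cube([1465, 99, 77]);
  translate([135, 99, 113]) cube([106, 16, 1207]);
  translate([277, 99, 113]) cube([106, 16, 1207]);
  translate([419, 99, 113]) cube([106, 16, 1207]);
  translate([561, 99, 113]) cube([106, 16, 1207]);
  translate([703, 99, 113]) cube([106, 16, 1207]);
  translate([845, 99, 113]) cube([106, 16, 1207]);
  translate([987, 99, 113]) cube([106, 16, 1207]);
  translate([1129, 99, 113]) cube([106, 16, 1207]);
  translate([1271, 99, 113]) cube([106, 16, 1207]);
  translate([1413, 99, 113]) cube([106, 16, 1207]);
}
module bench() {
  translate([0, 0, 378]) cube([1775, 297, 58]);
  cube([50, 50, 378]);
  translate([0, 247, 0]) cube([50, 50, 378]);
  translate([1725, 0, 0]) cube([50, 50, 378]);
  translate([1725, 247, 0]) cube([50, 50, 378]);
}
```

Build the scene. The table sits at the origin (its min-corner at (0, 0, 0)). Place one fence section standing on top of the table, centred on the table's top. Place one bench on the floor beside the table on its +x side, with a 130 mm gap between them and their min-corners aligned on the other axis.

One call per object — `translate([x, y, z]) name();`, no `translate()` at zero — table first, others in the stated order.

table();
translate([46, 267, 683]) fence_section();
translate([1885, 0, 0]) bench();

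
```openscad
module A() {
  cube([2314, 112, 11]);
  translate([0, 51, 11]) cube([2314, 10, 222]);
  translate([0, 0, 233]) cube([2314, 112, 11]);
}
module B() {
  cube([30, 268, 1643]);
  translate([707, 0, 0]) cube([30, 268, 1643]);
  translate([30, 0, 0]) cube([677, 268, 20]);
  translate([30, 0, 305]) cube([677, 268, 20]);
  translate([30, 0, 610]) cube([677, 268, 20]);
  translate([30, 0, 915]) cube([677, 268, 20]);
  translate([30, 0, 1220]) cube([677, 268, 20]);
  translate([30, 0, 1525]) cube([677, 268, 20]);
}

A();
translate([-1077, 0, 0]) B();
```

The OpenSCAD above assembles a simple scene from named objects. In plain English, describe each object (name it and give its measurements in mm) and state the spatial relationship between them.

A is an I-beam lying along x, 2314 mm long. Overall section height 244 mm. Two flanges 112 mm wide (y) and 11 mm thick, one on the floor and one at the top; a web 10 mm thick runs between them, centred on the flange width.

B is a bookshelf 737 mm wide overall, 268 mm deep and 1643 mm tall. The two sides are 30 mm thick vertical panels. 6 horizontal shelves of 20 mm thickness span between the inner faces of the sides; the lowest shelf sits on the floor and shelves are stacked with a clear vertical gap of 285 mm between each pair.

The bookshelf is on the floor beside the I-beam on its −x side.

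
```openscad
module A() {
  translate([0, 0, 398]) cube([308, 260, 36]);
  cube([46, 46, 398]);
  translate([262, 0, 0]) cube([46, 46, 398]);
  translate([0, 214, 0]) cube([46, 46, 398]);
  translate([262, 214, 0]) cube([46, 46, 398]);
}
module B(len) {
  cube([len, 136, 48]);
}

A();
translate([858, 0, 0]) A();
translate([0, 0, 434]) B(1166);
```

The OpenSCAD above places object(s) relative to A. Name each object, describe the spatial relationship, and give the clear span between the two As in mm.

A is a stool. B is a beam. A beam spans the tops of two stools. The clear span between the two stools is 550 mm.

Second stool starts at x = 858; first ends at x = 308; clear span = 858 − 308 = 550 mm.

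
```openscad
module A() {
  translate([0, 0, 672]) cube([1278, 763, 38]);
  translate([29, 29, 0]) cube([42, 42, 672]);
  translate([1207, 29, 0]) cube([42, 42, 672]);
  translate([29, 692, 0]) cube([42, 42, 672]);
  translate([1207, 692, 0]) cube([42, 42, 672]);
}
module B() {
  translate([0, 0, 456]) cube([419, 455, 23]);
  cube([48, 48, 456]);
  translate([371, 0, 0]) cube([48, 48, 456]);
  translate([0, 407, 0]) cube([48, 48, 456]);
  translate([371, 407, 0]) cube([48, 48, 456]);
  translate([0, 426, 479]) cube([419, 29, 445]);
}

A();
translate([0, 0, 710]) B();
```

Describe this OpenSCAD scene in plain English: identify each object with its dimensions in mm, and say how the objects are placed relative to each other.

A is a rectangular dining table. The top is 1278×763×38 mm with its upper surface at z = 710 mm. It stands on four 42×42 mm square legs, each inset 29 mm from the nearest pair of top edges, running from the floor to the underside of the top.

B is a chair. The seat is a 419×455×23 mm slab with its top at z = 479 mm, on four 48×48 mm corner legs (flush with the seat edges, standing on z = 0). A flat backrest 29 mm thick, 445 mm tall, spans the full seat width and rises from the seat top along its +y edge, rear face flush with the rear of the seat.

The chair is on top of the table.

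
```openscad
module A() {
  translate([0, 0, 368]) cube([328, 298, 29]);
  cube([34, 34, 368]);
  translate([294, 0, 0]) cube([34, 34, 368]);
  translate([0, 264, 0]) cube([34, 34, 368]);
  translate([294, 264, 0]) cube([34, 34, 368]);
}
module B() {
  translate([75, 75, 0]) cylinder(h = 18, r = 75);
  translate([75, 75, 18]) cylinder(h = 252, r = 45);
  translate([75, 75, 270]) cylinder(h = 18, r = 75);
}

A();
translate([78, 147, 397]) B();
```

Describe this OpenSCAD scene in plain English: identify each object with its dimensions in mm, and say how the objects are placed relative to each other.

A is a four-legged stool. The seat is a 328×298×29 mm slab whose top surface is at z = 397 mm; four square legs, each 34×34 mm in cross-section, run from the floor (z = 0) to the underside of the seat, each flush with a corner of the seat.

B is a spool: two coaxial disc flanges of radius 75 mm and thickness 18 mm, joined by a core cylinder of radius 45 mm and height 252 mm. The lower flange rests on z = 0 and the three cylinders share a vertical axis.

The spool is on top of the stool.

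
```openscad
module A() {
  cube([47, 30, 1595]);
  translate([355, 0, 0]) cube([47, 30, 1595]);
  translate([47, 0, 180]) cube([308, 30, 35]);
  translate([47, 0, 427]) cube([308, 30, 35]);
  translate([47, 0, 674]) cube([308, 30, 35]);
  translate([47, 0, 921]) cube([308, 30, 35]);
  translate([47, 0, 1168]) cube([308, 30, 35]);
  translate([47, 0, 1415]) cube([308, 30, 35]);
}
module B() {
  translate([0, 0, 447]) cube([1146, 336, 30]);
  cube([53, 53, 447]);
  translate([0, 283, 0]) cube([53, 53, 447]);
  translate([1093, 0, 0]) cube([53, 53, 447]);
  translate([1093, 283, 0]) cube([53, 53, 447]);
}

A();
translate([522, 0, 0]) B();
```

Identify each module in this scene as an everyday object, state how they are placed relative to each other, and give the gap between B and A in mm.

The bench's nearest face is 120 mm from the ladder's +x face.

A is a ladder. B is a bench. The bench is on the floor beside the ladder on its +x side. The gap between the bench and the ladder is 120 mm.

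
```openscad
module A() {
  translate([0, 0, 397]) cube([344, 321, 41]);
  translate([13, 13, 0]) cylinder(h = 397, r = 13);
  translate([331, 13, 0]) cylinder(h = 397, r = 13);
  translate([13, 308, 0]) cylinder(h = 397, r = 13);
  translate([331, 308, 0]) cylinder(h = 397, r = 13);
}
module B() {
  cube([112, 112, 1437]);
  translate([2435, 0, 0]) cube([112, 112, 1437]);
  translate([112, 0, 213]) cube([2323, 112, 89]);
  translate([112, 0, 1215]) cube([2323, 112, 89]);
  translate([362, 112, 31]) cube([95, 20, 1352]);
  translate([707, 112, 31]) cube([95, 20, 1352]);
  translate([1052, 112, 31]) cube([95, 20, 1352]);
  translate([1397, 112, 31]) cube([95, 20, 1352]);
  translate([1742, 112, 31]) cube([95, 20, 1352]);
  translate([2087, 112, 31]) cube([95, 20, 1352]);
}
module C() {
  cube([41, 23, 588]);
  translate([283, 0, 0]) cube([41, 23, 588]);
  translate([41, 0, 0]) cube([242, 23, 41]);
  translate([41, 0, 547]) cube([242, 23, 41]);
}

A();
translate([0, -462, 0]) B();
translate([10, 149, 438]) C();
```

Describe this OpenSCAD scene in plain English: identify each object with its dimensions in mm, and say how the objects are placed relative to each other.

A is a four-legged stool. The seat is a 344×321×41 mm slab whose top surface is at z = 438 mm; four round legs, each 26 mm in diameter, run from the floor (z = 0) to the underside of the seat, each leg's axis is inset half a diameter from the nearest pair of seat edges (so the leg's bounding box is flush with the corner).

B is a fence section. Two 112×112 mm posts, 1437 mm tall, stand on the floor with a clear span of 2323 mm between their inner faces. Two horizontal rails of 112×89 mm section span the gap between the posts with their undersides at z = 213 mm and z = 1215 mm, flush with the posts' −y face. 6 pickets, each 95 mm wide, 20 mm thick and 1352 mm tall, are fixed to the +y face of the rails with their bottoms at z = 31 mm, evenly spaced across the span with equal gaps (rounded down to the nearest mm) at the −x end and between each pair — any rounding remainder accumulates at the +x end.

C is a rectangular picture frame lying in the x–z plane (depth along y). The opening is 242 mm wide (x) by 506 mm tall (z), surrounded by a border 41 mm wide on all four sides. The frame is 23 mm deep and is made of two full-height vertical stiles with two horizontal rails fitted between them.

The fence section is on the floor beside the stool on its −y side. The picture frame is on top of the stool, centred.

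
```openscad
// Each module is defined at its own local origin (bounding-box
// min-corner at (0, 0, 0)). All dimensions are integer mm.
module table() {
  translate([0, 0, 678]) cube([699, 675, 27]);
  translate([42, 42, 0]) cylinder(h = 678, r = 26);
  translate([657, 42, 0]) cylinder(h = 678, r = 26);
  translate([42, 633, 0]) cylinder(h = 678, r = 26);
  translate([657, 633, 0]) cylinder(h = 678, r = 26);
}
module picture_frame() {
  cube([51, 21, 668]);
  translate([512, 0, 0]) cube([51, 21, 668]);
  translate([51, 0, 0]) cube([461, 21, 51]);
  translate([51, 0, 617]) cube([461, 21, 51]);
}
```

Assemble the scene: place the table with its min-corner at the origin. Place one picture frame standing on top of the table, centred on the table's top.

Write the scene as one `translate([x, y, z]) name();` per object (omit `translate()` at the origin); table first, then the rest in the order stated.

table();
translate([68, 327, 705]) picture_frame();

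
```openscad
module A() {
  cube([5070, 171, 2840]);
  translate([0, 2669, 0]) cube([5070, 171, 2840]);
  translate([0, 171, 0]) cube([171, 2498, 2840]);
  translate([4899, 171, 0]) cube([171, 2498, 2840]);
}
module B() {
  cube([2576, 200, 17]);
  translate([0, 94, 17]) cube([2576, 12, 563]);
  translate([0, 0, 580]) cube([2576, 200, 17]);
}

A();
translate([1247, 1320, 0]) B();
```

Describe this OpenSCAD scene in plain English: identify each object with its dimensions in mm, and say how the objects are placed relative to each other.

A is a box-shaped house frame (walls only): outside footprint 5070×2840 mm, wall height 2840 mm, wall thickness 171 mm. The two y-facing walls run the full x-width; the two x-facing walls fit between the inner faces of the y-facing walls.

B is an I-beam lying along x, 2576 mm long. Overall section height 597 mm. Two flanges 200 mm wide (y) and 17 mm thick, one on the floor and one at the top; a web 12 mm thick runs between them, centred on the flange width.

The I-beam sits inside the house frame, centred.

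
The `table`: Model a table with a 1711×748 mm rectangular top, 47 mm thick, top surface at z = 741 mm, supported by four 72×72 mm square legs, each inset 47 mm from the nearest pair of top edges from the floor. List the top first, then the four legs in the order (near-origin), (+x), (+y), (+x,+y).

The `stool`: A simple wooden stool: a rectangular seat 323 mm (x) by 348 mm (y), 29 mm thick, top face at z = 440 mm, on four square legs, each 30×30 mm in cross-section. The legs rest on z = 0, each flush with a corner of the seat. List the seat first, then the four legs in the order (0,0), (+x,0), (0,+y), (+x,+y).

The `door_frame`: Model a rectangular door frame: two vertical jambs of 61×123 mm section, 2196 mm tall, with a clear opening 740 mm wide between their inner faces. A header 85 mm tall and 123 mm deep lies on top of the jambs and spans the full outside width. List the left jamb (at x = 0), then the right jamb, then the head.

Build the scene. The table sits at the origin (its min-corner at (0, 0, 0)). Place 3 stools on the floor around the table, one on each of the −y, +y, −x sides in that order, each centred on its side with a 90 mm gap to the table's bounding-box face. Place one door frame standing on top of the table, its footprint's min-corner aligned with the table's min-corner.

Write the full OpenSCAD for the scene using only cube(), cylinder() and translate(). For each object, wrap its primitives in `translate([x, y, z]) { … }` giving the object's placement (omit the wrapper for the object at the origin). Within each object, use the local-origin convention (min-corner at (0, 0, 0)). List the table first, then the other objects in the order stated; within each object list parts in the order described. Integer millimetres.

translate([0, 0, 694]) cube([1711, 748, 47]);
translate([47, 47, 0]) cube([72, 72, 694]);
translate([1592, 47, 0]) cube([72, 72, 694]);
translate([47, 629, 0]) cube([72, 72, 694]);
translate([1592, 629, 0]) cube([72, 72, 694]);
translate([694, -438, 0]) {
  translate([0, 0, 411]) cube([323, 348, 29]);
  cube([30, 30, 411]);
  translate([293, 0, 0]) cube([30, 30, 411]);
  translate([0, 318, 0]) cube([30, 30, 411]);
  translate([293, 318, 0]) cube([30, 30, 411]);
}
translate([694, 838, 0]) {
  translate([0, 0, 411]) cube([323, 348, 29]);
  cube([30, 30, 411]);
  translate([293, 0, 0]) cube([30, 30, 411]);
  translate([0, 318, 0]) cube([30, 30, 411]);
  translate([293, 318, 0]) cube([30, 30, 411]);
}
translate([-413, 200, 0]) {
  translate([0, 0, 411]) cube([323, 348, 29]);
  cube([30, 30, 411]);
  translate([293, 0, 0]) cube([30, 30, 411]);
  translate([0, 318, 0]) cube([30, 30, 411]);
  translate([293, 318, 0]) cube([30, 30, 411]);
}
translate([0, 0, 741]) {
  cube([61, 123, 2196]);
  translate([801, 0, 0]) cube([61, 123, 2196]);
  translate([0, 0, 2196]) cube([862, 123, 85]);
}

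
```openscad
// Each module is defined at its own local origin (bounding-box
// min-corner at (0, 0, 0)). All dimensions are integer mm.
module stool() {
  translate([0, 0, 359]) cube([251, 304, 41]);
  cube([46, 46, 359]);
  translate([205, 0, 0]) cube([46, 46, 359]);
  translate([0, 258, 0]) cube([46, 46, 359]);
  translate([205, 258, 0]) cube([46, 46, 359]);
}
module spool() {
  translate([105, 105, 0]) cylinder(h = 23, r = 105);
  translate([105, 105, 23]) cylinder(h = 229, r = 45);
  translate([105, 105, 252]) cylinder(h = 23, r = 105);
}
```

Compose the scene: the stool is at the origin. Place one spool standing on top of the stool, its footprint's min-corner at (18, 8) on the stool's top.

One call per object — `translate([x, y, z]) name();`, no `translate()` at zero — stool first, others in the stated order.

stool();
translate([18, 8, 400]) spool();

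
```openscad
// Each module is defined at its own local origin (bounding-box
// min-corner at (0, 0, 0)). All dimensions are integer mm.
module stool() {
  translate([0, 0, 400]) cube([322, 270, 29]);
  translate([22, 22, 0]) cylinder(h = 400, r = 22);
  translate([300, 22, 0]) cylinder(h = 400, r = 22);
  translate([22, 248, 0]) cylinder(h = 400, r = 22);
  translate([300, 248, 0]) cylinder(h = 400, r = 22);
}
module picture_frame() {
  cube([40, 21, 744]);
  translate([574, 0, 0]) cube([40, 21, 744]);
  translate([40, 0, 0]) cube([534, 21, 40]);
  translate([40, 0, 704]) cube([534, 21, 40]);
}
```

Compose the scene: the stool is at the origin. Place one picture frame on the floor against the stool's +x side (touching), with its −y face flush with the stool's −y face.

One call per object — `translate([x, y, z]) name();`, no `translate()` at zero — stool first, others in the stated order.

stool();
translate([322, 0, 0]) picture_frame();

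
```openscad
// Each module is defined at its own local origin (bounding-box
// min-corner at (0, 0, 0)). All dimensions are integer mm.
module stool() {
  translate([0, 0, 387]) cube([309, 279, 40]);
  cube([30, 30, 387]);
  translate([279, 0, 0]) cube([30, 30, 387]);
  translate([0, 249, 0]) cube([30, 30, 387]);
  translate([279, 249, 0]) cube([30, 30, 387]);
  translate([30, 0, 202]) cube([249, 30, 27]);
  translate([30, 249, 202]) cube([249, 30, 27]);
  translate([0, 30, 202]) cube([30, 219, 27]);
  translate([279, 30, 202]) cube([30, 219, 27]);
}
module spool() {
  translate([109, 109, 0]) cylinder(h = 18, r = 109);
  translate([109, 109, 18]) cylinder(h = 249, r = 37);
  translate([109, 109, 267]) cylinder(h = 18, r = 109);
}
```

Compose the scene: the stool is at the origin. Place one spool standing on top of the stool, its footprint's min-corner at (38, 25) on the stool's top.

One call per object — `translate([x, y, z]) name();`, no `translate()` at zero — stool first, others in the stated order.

stool();
translate([38, 25, 427]) spool();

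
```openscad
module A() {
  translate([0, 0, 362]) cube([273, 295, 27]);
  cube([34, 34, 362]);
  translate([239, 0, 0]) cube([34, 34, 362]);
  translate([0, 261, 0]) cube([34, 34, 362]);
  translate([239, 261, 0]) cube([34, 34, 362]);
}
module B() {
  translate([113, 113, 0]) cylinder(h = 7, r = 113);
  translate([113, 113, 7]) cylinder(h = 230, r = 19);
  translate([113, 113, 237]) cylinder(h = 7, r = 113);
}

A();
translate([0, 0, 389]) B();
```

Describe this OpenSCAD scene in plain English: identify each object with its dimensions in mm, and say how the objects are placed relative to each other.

A is a four-legged stool. The seat is 273×295 mm, 27 mm thick, top at z = 389 mm. It stands on four square legs, each 34×34 mm in cross-section, from z = 0 to the seat underside, each flush with a corner of the seat.

B is a spool: two coaxial disc flanges of radius 113 mm and thickness 7 mm, joined by a core cylinder of radius 19 mm and height 230 mm. The lower flange rests on z = 0 and the three cylinders share a vertical axis.

The spool is on top of the stool.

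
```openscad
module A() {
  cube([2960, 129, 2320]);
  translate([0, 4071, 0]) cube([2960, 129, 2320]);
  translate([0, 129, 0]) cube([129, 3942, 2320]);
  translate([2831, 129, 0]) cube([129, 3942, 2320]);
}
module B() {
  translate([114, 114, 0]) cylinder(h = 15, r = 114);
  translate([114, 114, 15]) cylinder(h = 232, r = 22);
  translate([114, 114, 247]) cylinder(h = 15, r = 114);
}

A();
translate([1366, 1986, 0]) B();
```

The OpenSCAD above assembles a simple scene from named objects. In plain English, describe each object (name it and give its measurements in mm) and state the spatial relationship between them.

A is a box-shaped house frame (walls only): outside footprint 2960×4200 mm, wall height 2320 mm, wall thickness 129 mm. The two y-facing walls run the full x-width; the two x-facing walls fit between the inner faces of the y-facing walls.

B is a spool: two coaxial disc flanges of radius 114 mm and thickness 15 mm, joined by a core cylinder of radius 22 mm and height 232 mm. The lower flange rests on z = 0 and the three cylinders share a vertical axis.

The spool sits inside the house frame, centred.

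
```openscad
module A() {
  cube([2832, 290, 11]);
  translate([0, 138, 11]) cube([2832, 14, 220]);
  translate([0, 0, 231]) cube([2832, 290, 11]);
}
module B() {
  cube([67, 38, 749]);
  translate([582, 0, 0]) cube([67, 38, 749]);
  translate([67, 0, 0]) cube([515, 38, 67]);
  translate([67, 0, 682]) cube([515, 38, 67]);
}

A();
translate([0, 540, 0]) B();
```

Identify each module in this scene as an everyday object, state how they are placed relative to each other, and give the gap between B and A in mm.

The picture frame's nearest face is 250 mm from the I-beam's +y face.

A is an I-beam. B is a picture frame. The picture frame is on the floor beside the I-beam on its +y side. The gap between the picture frame and the I-beam is 250 mm.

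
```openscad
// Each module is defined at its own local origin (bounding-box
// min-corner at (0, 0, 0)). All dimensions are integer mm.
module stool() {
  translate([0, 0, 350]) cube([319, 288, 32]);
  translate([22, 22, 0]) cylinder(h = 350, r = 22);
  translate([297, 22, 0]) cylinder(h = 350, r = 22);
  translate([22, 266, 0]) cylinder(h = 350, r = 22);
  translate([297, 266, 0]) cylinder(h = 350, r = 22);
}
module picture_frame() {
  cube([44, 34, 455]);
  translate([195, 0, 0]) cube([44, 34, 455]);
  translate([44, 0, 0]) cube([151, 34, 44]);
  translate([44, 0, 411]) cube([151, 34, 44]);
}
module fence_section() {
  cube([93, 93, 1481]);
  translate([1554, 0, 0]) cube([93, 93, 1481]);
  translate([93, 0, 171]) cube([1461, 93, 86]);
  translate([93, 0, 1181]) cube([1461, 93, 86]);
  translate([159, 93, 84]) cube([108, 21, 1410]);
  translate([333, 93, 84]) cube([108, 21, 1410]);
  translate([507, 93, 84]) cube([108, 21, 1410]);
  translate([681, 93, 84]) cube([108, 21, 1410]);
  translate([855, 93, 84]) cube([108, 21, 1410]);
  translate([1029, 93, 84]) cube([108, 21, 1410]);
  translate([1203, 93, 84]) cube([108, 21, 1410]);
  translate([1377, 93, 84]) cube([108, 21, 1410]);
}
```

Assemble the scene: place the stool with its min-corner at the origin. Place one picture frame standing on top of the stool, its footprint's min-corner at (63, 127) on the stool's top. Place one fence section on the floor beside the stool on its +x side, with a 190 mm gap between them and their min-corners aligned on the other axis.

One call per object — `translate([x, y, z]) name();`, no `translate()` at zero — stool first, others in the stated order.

stool();
translate([63, 127, 382]) picture_frame();
translate([509, 0, 0]) fence_section();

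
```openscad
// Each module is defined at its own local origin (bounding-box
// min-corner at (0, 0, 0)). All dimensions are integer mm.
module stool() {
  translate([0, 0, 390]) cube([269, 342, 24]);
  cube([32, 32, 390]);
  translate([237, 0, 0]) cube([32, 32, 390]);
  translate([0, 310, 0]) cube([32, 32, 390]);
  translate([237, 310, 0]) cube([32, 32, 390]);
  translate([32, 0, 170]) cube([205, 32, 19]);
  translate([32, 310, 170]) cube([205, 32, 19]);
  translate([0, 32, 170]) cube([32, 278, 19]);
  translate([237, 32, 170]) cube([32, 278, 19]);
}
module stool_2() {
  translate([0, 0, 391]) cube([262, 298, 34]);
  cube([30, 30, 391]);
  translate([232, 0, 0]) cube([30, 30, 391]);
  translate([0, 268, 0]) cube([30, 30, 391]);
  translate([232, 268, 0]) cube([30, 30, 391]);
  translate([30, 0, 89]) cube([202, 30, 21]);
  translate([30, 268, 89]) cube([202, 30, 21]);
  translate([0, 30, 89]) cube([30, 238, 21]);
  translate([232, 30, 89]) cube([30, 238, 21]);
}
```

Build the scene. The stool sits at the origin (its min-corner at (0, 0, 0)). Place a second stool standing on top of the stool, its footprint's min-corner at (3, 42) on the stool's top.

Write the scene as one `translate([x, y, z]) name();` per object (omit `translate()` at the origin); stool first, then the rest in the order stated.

stool();
translate([3, 42, 414]) stool_2();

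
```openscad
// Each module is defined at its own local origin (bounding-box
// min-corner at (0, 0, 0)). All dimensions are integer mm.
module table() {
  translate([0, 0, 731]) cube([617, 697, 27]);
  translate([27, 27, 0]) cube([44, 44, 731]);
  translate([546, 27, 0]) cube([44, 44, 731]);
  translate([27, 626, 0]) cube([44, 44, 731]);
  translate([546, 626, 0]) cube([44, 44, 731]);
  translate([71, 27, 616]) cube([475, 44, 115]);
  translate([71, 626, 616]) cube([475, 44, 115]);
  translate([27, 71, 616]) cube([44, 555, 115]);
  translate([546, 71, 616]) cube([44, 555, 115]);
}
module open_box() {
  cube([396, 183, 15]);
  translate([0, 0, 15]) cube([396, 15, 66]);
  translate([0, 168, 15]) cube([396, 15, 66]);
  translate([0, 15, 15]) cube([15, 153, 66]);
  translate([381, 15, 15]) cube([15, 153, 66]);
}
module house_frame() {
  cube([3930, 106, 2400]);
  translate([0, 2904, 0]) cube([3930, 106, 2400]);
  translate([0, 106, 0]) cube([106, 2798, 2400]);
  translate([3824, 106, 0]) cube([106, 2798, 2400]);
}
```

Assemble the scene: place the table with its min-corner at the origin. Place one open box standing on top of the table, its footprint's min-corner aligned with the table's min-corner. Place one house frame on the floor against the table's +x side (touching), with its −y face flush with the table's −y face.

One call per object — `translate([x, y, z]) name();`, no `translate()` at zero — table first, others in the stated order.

table();
translate([0, 0, 758]) open_box();
translate([617, 0, 0]) house_frame();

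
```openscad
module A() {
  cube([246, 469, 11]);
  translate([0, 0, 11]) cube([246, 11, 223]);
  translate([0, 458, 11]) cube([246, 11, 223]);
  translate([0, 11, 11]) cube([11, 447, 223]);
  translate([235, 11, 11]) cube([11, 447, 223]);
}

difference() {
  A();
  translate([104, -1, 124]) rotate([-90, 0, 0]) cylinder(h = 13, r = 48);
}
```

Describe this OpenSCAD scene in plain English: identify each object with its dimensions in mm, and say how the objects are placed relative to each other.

A is an open storage box with external size 246×469×234 mm and wall thickness 11 mm (the base is also 11 mm thick). The base covers the whole footprint; the four walls stand on the base, with the y-facing walls full-width and the x-facing walls fitting between their inner faces.

The open box has a circular hole of radius 48 mm through its front wall, centred at (x = 104, z = 124).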